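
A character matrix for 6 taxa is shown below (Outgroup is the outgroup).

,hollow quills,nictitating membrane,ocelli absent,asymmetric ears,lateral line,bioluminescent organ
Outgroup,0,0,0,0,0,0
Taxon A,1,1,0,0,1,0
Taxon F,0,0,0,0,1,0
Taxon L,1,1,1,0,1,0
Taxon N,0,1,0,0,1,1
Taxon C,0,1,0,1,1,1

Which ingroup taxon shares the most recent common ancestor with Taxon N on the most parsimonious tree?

The outgroup has state '0' for every character, so '1' is the derived state throughout.
hollow quills: derived state '1' in Taxon A and Taxon L only — synapomorphy for {Taxon A, Taxon L}.
nictitating membrane (derived state '1') is shared by Taxon A, Taxon C, Taxon L, and Taxon N — a synapomorphy uniting that clade.
ocelli absent: derived state '1' in Taxon L only — an autapomorphy, so it tells us nothing about relationships among taxa.
asymmetric ears (derived state '1') is unique to Taxon C (autapomorphy; uninformative for grouping).
lateral line (derived state '1') is shared by all ingroup taxa — unites the whole ingroup.
bioluminescent organ: derived state '1' in Taxon C and Taxon N only — synapomorphy for {Taxon C, Taxon N}.
Most parsimonious ingroup topology: (((Taxon A,Taxon L),(Taxon N,Taxon C)),Taxon F).
Taxon N and Taxon C form a cherry on this tree, so they are sister taxa.

Taxon C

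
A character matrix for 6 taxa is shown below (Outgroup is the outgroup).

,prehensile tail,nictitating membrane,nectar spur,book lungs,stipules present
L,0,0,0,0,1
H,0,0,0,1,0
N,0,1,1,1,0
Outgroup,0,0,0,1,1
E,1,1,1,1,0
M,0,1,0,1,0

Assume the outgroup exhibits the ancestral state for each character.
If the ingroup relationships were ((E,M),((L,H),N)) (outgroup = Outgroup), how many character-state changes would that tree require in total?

Map each character onto ((E,M),((L,H),N)) (rooted by Outgroup) and count the minimum state changes it requires (Fitch parsimony):
prehensile tail: 1; nictitating membrane: 2; nectar spur: 2; book lungs: 1; stipules present: 2.
Total tree length = 8.

8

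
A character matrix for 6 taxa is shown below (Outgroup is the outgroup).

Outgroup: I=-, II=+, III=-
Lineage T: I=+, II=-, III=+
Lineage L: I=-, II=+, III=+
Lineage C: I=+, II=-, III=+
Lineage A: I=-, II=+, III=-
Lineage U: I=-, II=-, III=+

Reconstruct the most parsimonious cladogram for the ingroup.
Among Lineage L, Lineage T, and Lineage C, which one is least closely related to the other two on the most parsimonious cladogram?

Lineage L

Character polarity is set by the outgroup: the derived state is whichever differs from the outgroup's state, so for II the derived state is '-', and for the remaining characters it is '+'.
I (derived state '+') is shared by Lineage C and Lineage T — a synapomorphy uniting that clade.
II (derived state '-') is shared by Lineage C, Lineage T, and Lineage U — a synapomorphy uniting that clade.
III (derived state '+') is shared by Lineage C, Lineage L, Lineage T, and Lineage U — a synapomorphy uniting that clade.
Most parsimonious ingroup topology: ((((Lineage T,Lineage C),Lineage U),Lineage L),Lineage A).
Lineage T and Lineage C share a more recent common ancestor with each other than either does with Lineage L, so Lineage L is the least closely related of the three.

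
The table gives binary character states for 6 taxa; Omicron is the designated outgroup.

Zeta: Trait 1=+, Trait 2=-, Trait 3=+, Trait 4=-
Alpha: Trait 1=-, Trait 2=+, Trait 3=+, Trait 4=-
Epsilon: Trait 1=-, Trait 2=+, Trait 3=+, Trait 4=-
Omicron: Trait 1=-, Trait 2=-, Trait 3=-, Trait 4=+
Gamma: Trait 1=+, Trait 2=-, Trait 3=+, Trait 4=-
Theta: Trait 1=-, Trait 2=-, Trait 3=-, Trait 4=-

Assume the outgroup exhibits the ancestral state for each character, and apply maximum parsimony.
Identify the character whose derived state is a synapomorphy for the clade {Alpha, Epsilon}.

Character polarity is set by the outgroup: the derived state is whichever differs from the outgroup's state, so for Trait 4 the derived state is '-', and for the remaining characters it is '+'.
Trait 1 (derived state '+') is shared by Gamma and Zeta — a synapomorphy uniting that clade.
Trait 2 (derived state '+') is shared by Alpha and Epsilon — a synapomorphy uniting that clade.
Trait 3: derived state '+' in Alpha, Epsilon, Gamma, and Zeta only — synapomorphy for {Alpha, Epsilon, Gamma, Zeta}.
Trait 4 (derived state '-') is shared by all ingroup taxa — unites the whole ingroup.
Most parsimonious ingroup topology: (((Alpha,Epsilon),(Zeta,Gamma)),Theta).
The clade {Alpha, Epsilon} is supported by Trait 2: its derived state '+' occurs in exactly those taxa and in no other taxon (including the outgroup).

Trait 2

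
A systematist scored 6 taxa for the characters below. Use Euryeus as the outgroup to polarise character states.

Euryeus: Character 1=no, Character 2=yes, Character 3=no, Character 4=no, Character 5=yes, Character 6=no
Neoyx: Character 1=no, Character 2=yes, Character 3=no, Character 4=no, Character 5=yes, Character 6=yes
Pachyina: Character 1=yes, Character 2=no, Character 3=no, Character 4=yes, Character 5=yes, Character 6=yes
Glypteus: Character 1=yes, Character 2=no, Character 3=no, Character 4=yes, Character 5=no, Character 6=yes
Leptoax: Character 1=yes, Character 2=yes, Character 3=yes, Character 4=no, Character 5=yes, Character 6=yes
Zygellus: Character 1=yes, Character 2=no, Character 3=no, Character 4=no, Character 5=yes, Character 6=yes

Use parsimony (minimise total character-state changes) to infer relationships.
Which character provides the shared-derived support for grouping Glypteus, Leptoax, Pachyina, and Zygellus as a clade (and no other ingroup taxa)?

Character polarity is set by the outgroup: the derived state is whichever differs from the outgroup's state, so for Character 2, Character 5 the derived state is 'no', and for the remaining characters it is 'yes'.
Character 1: derived state 'yes' in Glypteus, Leptoax, Pachyina, and Zygellus only — synapomorphy for {Glypteus, Leptoax, Pachyina, Zygellus}.
Only Glypteus, Pachyina, and Zygellus show the derived state 'no' for Character 2, supporting them as a clade.
Character 3: derived state 'yes' in Leptoax only — an autapomorphy, so it tells us nothing about relationships among taxa.
Only Glypteus and Pachyina show the derived state 'yes' for Character 4, supporting them as a clade.
Character 5: derived state 'no' in Glypteus only — an autapomorphy, so it tells us nothing about relationships among taxa.
All ingroup taxa share the derived state 'yes' for Character 6; it defines the ingroup but does not resolve relationships within it.
Most parsimonious ingroup topology: (Neoyx,(((Pachyina,Glypteus),Zygellus),Leptoax)).
The clade {Glypteus, Leptoax, Pachyina, Zygellus} is supported by Character 1: its derived state 'yes' occurs in exactly those taxa and in no other taxon (including the outgroup).

Character 1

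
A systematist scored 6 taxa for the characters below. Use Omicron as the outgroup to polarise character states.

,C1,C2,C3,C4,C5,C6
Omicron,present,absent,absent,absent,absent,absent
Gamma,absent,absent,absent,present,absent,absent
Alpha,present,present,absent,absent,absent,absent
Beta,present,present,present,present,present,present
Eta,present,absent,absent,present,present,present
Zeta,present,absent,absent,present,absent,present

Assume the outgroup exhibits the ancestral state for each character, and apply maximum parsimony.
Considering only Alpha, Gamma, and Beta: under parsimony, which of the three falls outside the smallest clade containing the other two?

Character polarity is set by the outgroup: the derived state is whichever differs from the outgroup's state, so for C1 the derived state is 'absent', and for the remaining characters it is 'present'.
C1: derived state 'absent' in Gamma only — an autapomorphy, so it tells us nothing about relationships among taxa.
C2 (state 'present') occurs in Alpha and Beta but conflicts with the nesting implied by the other characters — most parsimoniously interpreted as homoplasy.
C3: derived state 'present' in Beta only — an autapomorphy, so it tells us nothing about relationships among taxa.
C4 (derived state 'present') is shared by Beta, Eta, Gamma, and Zeta — a synapomorphy uniting that clade.
Only Beta and Eta show the derived state 'present' for C5, supporting them as a clade.
C6: derived state 'present' in Beta, Eta, and Zeta only — synapomorphy for {Beta, Eta, Zeta}.
Most parsimonious ingroup topology: ((Gamma,((Beta,Eta),Zeta)),Alpha).
Gamma and Beta share a more recent common ancestor with each other than either does with Alpha, so Alpha is the least closely related of the three.

Alpha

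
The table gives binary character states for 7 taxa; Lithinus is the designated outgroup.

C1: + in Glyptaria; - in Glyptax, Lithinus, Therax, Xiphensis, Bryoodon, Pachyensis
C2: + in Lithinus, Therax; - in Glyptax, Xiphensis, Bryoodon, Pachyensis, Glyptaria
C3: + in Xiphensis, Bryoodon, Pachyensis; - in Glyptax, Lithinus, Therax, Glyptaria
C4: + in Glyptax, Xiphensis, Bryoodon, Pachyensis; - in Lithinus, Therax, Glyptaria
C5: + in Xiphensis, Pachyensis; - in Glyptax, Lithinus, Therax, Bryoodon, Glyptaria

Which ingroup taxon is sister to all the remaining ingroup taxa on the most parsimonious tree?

Therax

Character polarity is set by the outgroup: the derived state is whichever differs from the outgroup's state, so for C2 the derived state is '-', and for the remaining characters it is '+'.
C1: derived state '+' in Glyptaria only — an autapomorphy, so it tells us nothing about relationships among taxa.
Only Bryoodon, Glyptaria, Glyptax, Pachyensis, and Xiphensis show the derived state '-' for C2, supporting them as a clade.
C3: derived state '+' in Bryoodon, Pachyensis, and Xiphensis only — synapomorphy for {Bryoodon, Pachyensis, Xiphensis}.
C4: derived state '+' in Bryoodon, Glyptax, Pachyensis, and Xiphensis only — synapomorphy for {Bryoodon, Glyptax, Pachyensis, Xiphensis}.
C5: derived state '+' in Pachyensis and Xiphensis only — synapomorphy for {Pachyensis, Xiphensis}.
Most parsimonious ingroup topology: ((((Bryoodon,(Xiphensis,Pachyensis)),Glyptax),Glyptaria),Therax).
Therax is sister to the clade containing all other ingroup taxa, so it is the earliest-diverging (most basal) ingroup lineage.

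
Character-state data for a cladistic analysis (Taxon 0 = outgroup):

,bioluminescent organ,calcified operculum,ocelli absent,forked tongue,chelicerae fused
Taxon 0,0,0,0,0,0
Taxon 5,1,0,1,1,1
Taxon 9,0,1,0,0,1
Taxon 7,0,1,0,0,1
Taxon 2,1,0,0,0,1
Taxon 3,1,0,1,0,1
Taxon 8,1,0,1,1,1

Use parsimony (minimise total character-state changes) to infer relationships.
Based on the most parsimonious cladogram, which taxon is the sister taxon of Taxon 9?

The outgroup has state '0' for every character, so '1' is the derived state throughout.
Only Taxon 2, Taxon 3, Taxon 5, and Taxon 8 show the derived state '1' for bioluminescent organ, supporting them as a clade.
Only Taxon 7 and Taxon 9 show the derived state '1' for calcified operculum, supporting them as a clade.
ocelli absent: derived state '1' in Taxon 3, Taxon 5, and Taxon 8 only — synapomorphy for {Taxon 3, Taxon 5, Taxon 8}.
forked tongue: derived state '1' in Taxon 5 and Taxon 8 only — synapomorphy for {Taxon 5, Taxon 8}.
All ingroup taxa share the derived state '1' for chelicerae fused; it defines the ingroup but does not resolve relationships within it.
Most parsimonious ingroup topology: ((((Taxon 5,Taxon 8),Taxon 3),Taxon 2),(Taxon 9,Taxon 7)).
Taxon 9 and Taxon 7 form a cherry on this tree, so they are sister taxa.

Taxon 7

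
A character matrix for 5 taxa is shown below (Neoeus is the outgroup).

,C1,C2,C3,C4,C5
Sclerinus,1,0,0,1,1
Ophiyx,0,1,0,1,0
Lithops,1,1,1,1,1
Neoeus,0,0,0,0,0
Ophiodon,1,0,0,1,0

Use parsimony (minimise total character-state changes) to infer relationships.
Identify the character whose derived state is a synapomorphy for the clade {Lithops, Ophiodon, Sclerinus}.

C1

The outgroup has state '0' for every character, so '1' is the derived state throughout.
C1: derived state '1' in Lithops, Ophiodon, and Sclerinus only — synapomorphy for {Lithops, Ophiodon, Sclerinus}.
C2 (state '1') occurs in Lithops and Ophiyx but conflicts with the nesting implied by the other characters — most parsimoniously interpreted as homoplasy.
C3 (derived state '1') is unique to Lithops (autapomorphy; uninformative for grouping).
C4 (derived state '1') is shared by all ingroup taxa — unites the whole ingroup.
Only Lithops and Sclerinus show the derived state '1' for C5, supporting them as a clade.
Most parsimonious ingroup topology: ((Ophiodon,(Sclerinus,Lithops)),Ophiyx).
The clade {Lithops, Ophiodon, Sclerinus} is supported by C1: its derived state '1' occurs in exactly those taxa and in no other taxon (including the outgroup).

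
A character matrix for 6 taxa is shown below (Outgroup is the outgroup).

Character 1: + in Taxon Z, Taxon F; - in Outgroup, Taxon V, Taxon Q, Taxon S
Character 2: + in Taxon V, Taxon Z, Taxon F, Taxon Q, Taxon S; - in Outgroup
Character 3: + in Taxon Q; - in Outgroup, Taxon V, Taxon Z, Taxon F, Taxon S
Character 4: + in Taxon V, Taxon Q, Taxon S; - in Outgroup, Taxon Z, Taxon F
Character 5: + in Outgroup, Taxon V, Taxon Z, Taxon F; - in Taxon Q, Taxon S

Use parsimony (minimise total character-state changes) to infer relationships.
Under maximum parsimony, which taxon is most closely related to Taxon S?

Character polarity is set by the outgroup: the derived state is whichever differs from the outgroup's state, so for Character 5 the derived state is '-', and for the remaining characters it is '+'.
Character 1 (derived state '+') is shared by Taxon F and Taxon Z — a synapomorphy uniting that clade.
Character 2 (derived state '+') is shared by all ingroup taxa — unites the whole ingroup.
Character 3 (derived state '+') is unique to Taxon Q (autapomorphy; uninformative for grouping).
Character 4 (derived state '+') is shared by Taxon Q, Taxon S, and Taxon V — a synapomorphy uniting that clade.
Character 5: derived state '-' in Taxon Q and Taxon S only — synapomorphy for {Taxon Q, Taxon S}.
Most parsimonious ingroup topology: ((Taxon V,(Taxon Q,Taxon S)),(Taxon Z,Taxon F)).
Taxon S and Taxon Q form a cherry on this tree, so they are sister taxa.

Taxon Q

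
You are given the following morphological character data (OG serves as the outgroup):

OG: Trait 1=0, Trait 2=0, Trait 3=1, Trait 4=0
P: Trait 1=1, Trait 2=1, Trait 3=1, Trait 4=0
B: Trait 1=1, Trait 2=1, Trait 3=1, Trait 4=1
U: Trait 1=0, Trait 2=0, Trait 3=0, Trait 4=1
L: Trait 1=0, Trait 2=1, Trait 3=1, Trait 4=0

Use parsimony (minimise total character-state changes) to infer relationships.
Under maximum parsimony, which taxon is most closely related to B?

Character polarity is set by the outgroup: the derived state is whichever differs from the outgroup's state, so for Trait 3 the derived state is '0', and for the remaining characters it is '1'.
Trait 1: derived state '1' in B and P only — synapomorphy for {B, P}.
Only B, L, and P show the derived state '1' for Trait 2, supporting them as a clade.
Trait 3 (derived state '0') is unique to U (autapomorphy; uninformative for grouping).
Trait 4 groups B and U, which is incompatible with the clades supported by the remaining characters; treating it as convergent (homoplasy) costs fewer steps than any alternative tree.
Most parsimonious ingroup topology: (((P,B),L),U).
B and P form a cherry on this tree, so they are sister taxa.

P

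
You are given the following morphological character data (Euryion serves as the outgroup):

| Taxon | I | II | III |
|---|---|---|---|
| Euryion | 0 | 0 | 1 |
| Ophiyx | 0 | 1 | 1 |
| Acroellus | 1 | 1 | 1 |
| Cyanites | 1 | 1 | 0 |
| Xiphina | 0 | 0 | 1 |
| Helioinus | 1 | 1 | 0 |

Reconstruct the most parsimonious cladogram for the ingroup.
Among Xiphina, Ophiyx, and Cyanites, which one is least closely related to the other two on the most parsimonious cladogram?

Character polarity is set by the outgroup: the derived state is whichever differs from the outgroup's state, so for III the derived state is '0', and for the remaining characters it is '1'.
Only Acroellus, Cyanites, and Helioinus show the derived state '1' for I, supporting them as a clade.
II (derived state '1') is shared by Acroellus, Cyanites, Helioinus, and Ophiyx — a synapomorphy uniting that clade.
III (derived state '0') is shared by Cyanites and Helioinus — a synapomorphy uniting that clade.
Most parsimonious ingroup topology: ((Ophiyx,((Cyanites,Helioinus),Acroellus)),Xiphina).
Ophiyx and Cyanites share a more recent common ancestor with each other than either does with Xiphina, so Xiphina is the least closely related of the three.

Xiphina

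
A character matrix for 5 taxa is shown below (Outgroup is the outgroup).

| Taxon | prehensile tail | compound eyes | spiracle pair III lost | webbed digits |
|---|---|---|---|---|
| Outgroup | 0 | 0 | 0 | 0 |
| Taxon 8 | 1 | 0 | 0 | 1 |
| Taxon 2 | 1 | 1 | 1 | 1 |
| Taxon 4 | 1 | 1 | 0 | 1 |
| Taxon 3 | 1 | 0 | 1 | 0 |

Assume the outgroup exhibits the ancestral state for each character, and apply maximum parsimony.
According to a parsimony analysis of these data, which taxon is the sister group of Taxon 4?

The outgroup has state '0' for every character, so '1' is the derived state throughout.
All ingroup taxa share the derived state '1' for prehensile tail; it defines the ingroup but does not resolve relationships within it.
compound eyes: derived state '1' in Taxon 2 and Taxon 4 only — synapomorphy for {Taxon 2, Taxon 4}.
spiracle pair III lost groups Taxon 2 and Taxon 3, which is incompatible with the clades supported by the remaining characters; treating it as convergent (homoplasy) costs fewer steps than any alternative tree.
webbed digits (derived state '1') is shared by Taxon 2, Taxon 4, and Taxon 8 — a synapomorphy uniting that clade.
Most parsimonious ingroup topology: ((Taxon 8,(Taxon 2,Taxon 4)),Taxon 3).
Taxon 4 and Taxon 2 form a cherry on this tree, so they are sister taxa.

Taxon 2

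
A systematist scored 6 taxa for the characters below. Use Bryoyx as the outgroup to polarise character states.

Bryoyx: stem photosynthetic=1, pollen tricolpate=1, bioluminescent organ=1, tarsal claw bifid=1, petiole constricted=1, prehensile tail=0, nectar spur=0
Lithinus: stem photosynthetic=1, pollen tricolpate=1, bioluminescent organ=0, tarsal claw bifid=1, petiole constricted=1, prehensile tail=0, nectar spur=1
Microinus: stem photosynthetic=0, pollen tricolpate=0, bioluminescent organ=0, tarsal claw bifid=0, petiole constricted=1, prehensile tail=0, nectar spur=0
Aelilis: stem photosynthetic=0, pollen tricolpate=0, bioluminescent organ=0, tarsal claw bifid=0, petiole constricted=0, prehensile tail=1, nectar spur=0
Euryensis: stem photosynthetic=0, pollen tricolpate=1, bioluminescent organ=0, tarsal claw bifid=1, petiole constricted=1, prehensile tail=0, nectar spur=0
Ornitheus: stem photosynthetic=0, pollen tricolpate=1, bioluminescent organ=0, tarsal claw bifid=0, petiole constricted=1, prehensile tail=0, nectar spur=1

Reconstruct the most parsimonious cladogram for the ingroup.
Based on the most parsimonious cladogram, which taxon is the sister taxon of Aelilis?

Character polarity is set by the outgroup: the derived state is whichever differs from the outgroup's state, so for stem photosynthetic, pollen tricolpate, bioluminescent organ, tarsal claw bifid, petiole constricted the derived state is '0', and for the remaining characters it is '1'.
Only Aelilis, Euryensis, Microinus, and Ornitheus show the derived state '0' for stem photosynthetic, supporting them as a clade.
pollen tricolpate: derived state '0' in Aelilis and Microinus only — synapomorphy for {Aelilis, Microinus}.
bioluminescent organ (derived state '0') is shared by all ingroup taxa — unites the whole ingroup.
tarsal claw bifid: derived state '0' in Aelilis, Microinus, and Ornitheus only — synapomorphy for {Aelilis, Microinus, Ornitheus}.
petiole constricted: derived state '0' in Aelilis only — an autapomorphy, so it tells us nothing about relationships among taxa.
prehensile tail (derived state '1') is unique to Aelilis (autapomorphy; uninformative for grouping).
nectar spur groups Lithinus and Ornitheus, which is incompatible with the clades supported by the remaining characters; treating it as convergent (homoplasy) costs fewer steps than any alternative tree.
Most parsimonious ingroup topology: (Lithinus,(((Microinus,Aelilis),Ornitheus),Euryensis)).
Aelilis and Microinus form a cherry on this tree, so they are sister taxa.

Microinus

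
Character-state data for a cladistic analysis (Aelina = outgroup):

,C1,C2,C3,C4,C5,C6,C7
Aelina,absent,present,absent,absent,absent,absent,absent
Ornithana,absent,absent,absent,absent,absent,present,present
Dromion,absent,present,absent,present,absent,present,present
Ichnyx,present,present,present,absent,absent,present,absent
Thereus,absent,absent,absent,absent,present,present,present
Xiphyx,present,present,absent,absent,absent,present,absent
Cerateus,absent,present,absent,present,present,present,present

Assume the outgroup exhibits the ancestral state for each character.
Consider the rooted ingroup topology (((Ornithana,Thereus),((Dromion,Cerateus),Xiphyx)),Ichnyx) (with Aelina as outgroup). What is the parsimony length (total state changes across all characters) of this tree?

10

Map each character onto (((Ornithana,Thereus),((Dromion,Cerateus),Xiphyx)),Ichnyx) (rooted by Aelina) and count the minimum state changes it requires (Fitch parsimony):
C1: 2; C2: 1; C3: 1; C4: 1; C5: 2; C6: 1; C7: 2.
Total tree length = 10.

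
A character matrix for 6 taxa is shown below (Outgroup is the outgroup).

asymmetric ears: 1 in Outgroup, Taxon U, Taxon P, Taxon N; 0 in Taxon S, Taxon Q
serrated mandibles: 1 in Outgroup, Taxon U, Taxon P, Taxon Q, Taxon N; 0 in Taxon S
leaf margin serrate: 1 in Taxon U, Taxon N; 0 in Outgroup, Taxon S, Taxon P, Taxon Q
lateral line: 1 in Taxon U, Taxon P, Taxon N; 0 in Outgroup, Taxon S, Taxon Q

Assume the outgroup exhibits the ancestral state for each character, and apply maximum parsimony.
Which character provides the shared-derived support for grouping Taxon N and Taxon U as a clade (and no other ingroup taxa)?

leaf margin serrate

Character polarity is set by the outgroup: the derived state is whichever differs from the outgroup's state, so for asymmetric ears, serrated mandibles the derived state is '0', and for the remaining characters it is '1'.
Only Taxon Q and Taxon S show the derived state '0' for asymmetric ears, supporting them as a clade.
serrated mandibles (derived state '0') is unique to Taxon S (autapomorphy; uninformative for grouping).
leaf margin serrate (derived state '1') is shared by Taxon N and Taxon U — a synapomorphy uniting that clade.
lateral line: derived state '1' in Taxon N, Taxon P, and Taxon U only — synapomorphy for {Taxon N, Taxon P, Taxon U}.
Most parsimonious ingroup topology: (((Taxon U,Taxon N),Taxon P),(Taxon S,Taxon Q)).
The clade {Taxon N, Taxon U} is supported by leaf margin serrate: its derived state '1' occurs in exactly those taxa and in no other taxon (including the outgroup).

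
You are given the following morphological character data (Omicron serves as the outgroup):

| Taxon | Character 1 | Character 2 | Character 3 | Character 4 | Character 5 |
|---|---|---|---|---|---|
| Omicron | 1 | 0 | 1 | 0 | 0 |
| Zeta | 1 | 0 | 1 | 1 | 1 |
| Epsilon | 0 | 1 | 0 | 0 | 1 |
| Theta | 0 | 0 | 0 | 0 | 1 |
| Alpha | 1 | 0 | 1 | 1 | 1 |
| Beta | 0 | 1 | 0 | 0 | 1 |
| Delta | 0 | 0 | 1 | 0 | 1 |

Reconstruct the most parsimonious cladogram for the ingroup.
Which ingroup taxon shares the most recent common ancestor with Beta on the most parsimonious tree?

Character polarity is set by the outgroup: the derived state is whichever differs from the outgroup's state, so for Character 1, Character 3 the derived state is '0', and for the remaining characters it is '1'.
Character 1 (derived state '0') is shared by Beta, Delta, Epsilon, and Theta — a synapomorphy uniting that clade.
Character 2 (derived state '1') is shared by Beta and Epsilon — a synapomorphy uniting that clade.
Only Beta, Epsilon, and Theta show the derived state '0' for Character 3, supporting them as a clade.
Character 4 (derived state '1') is shared by Alpha and Zeta — a synapomorphy uniting that clade.
All ingroup taxa share the derived state '1' for Character 5; it defines the ingroup but does not resolve relationships within it.
Most parsimonious ingroup topology: ((Zeta,Alpha),(((Epsilon,Beta),Theta),Delta)).
Beta and Epsilon form a cherry on this tree, so they are sister taxa.

Epsilon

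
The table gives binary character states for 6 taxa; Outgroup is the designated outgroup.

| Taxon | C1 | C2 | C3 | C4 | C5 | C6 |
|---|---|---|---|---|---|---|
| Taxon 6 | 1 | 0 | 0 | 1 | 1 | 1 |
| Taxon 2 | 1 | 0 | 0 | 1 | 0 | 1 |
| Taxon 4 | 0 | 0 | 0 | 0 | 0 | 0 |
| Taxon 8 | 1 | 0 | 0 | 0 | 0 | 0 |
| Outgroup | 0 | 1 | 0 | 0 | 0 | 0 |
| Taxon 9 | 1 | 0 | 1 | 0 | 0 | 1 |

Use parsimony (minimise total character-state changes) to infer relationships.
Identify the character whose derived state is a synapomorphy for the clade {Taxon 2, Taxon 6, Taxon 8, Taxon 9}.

C1

Character polarity is set by the outgroup: the derived state is whichever differs from the outgroup's state, so for C2 the derived state is '0', and for the remaining characters it is '1'.
C1 (derived state '1') is shared by Taxon 2, Taxon 6, Taxon 8, and Taxon 9 — a synapomorphy uniting that clade.
All ingroup taxa share the derived state '0' for C2; it defines the ingroup but does not resolve relationships within it.
C3: derived state '1' in Taxon 9 only — an autapomorphy, so it tells us nothing about relationships among taxa.
C4: derived state '1' in Taxon 2 and Taxon 6 only — synapomorphy for {Taxon 2, Taxon 6}.
C5 (derived state '1') is unique to Taxon 6 (autapomorphy; uninformative for grouping).
Only Taxon 2, Taxon 6, and Taxon 9 show the derived state '1' for C6, supporting them as a clade.
Most parsimonious ingroup topology: ((Taxon 8,((Taxon 2,Taxon 6),Taxon 9)),Taxon 4).
The clade {Taxon 2, Taxon 6, Taxon 8, Taxon 9} is supported by C1: its derived state '1' occurs in exactly those taxa and in no other taxon (including the outgroup).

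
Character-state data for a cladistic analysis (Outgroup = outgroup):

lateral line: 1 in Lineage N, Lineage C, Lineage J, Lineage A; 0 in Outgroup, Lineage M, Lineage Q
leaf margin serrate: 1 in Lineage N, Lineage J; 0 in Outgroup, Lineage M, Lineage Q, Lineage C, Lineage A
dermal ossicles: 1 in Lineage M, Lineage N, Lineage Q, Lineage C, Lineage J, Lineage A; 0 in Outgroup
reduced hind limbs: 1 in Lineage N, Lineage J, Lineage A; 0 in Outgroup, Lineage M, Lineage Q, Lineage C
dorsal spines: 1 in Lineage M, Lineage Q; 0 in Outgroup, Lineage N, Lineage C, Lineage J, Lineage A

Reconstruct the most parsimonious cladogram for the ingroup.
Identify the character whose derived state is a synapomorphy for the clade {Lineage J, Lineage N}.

leaf margin serrate

The outgroup has state '0' for every character, so '1' is the derived state throughout.
lateral line: derived state '1' in Lineage A, Lineage C, Lineage J, and Lineage N only — synapomorphy for {Lineage A, Lineage C, Lineage J, Lineage N}.
leaf margin serrate: derived state '1' in Lineage J and Lineage N only — synapomorphy for {Lineage J, Lineage N}.
dermal ossicles (derived state '1') is shared by all ingroup taxa — unites the whole ingroup.
Only Lineage A, Lineage J, and Lineage N show the derived state '1' for reduced hind limbs, supporting them as a clade.
dorsal spines: derived state '1' in Lineage M and Lineage Q only — synapomorphy for {Lineage M, Lineage Q}.
Most parsimonious ingroup topology: ((Lineage M,Lineage Q),(((Lineage N,Lineage J),Lineage A),Lineage C)).
The clade {Lineage J, Lineage N} is supported by leaf margin serrate: its derived state '1' occurs in exactly those taxa and in no other taxon (including the outgroup).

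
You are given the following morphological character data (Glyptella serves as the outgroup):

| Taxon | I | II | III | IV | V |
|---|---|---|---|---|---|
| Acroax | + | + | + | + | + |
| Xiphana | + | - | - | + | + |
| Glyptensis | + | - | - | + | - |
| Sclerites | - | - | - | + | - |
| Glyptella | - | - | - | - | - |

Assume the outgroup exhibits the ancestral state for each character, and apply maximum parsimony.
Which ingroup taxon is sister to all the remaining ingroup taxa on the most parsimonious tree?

The outgroup has state '-' for every character, so '+' is the derived state throughout.
I (derived state '+') is shared by Acroax, Glyptensis, and Xiphana — a synapomorphy uniting that clade.
II (derived state '+') is unique to Acroax (autapomorphy; uninformative for grouping).
III: derived state '+' in Acroax only — an autapomorphy, so it tells us nothing about relationships among taxa.
IV (derived state '+') is shared by all ingroup taxa — unites the whole ingroup.
V: derived state '+' in Acroax and Xiphana only — synapomorphy for {Acroax, Xiphana}.
Most parsimonious ingroup topology: ((Glyptensis,(Acroax,Xiphana)),Sclerites).
Sclerites is sister to the clade containing all other ingroup taxa, so it is the earliest-diverging (most basal) ingroup lineage.

Sclerites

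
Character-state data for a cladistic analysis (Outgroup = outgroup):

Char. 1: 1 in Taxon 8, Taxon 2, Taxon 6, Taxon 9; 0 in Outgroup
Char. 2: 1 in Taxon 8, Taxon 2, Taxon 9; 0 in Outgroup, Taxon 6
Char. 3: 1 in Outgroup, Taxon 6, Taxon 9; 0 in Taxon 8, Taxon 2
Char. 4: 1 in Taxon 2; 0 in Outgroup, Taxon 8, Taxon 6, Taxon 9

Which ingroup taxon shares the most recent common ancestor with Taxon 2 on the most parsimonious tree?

Character polarity is set by the outgroup: the derived state is whichever differs from the outgroup's state, so for Char. 3 the derived state is '0', and for the remaining characters it is '1'.
All ingroup taxa share the derived state '1' for Char. 1; it defines the ingroup but does not resolve relationships within it.
Only Taxon 2, Taxon 8, and Taxon 9 show the derived state '1' for Char. 2, supporting them as a clade.
Char. 3 (derived state '0') is shared by Taxon 2 and Taxon 8 — a synapomorphy uniting that clade.
Char. 4 (derived state '1') is unique to Taxon 2 (autapomorphy; uninformative for grouping).
Most parsimonious ingroup topology: (((Taxon 8,Taxon 2),Taxon 9),Taxon 6).
Taxon 2 and Taxon 8 form a cherry on this tree, so they are sister taxa.

Taxon 8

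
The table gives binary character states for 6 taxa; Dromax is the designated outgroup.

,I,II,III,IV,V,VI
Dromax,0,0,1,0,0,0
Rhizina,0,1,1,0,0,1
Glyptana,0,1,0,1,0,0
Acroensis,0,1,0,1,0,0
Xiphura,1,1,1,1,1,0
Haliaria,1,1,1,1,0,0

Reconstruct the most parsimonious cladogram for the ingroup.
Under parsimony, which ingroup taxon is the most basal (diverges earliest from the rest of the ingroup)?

Rhizina

Character polarity is set by the outgroup: the derived state is whichever differs from the outgroup's state, so for III the derived state is '0', and for the remaining characters it is '1'.
I: derived state '1' in Haliaria and Xiphura only — synapomorphy for {Haliaria, Xiphura}.
All ingroup taxa share the derived state '1' for II; it defines the ingroup but does not resolve relationships within it.
III: derived state '0' in Acroensis and Glyptana only — synapomorphy for {Acroensis, Glyptana}.
IV: derived state '1' in Acroensis, Glyptana, Haliaria, and Xiphura only — synapomorphy for {Acroensis, Glyptana, Haliaria, Xiphura}.
V (derived state '1') is unique to Xiphura (autapomorphy; uninformative for grouping).
VI: derived state '1' in Rhizina only — an autapomorphy, so it tells us nothing about relationships among taxa.
Most parsimonious ingroup topology: (Rhizina,((Glyptana,Acroensis),(Xiphura,Haliaria))).
Rhizina is sister to the clade containing all other ingroup taxa, so it is the earliest-diverging (most basal) ingroup lineage.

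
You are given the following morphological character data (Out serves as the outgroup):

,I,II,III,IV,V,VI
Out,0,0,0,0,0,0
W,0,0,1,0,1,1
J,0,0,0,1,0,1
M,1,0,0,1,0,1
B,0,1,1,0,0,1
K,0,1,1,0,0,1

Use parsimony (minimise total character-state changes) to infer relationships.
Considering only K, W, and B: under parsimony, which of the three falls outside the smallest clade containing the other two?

The outgroup has state '0' for every character, so '1' is the derived state throughout.
I: derived state '1' in M only — an autapomorphy, so it tells us nothing about relationships among taxa.
II: derived state '1' in B and K only — synapomorphy for {B, K}.
III: derived state '1' in B, K, and W only — synapomorphy for {B, K, W}.
IV (derived state '1') is shared by J and M — a synapomorphy uniting that clade.
V (derived state '1') is unique to W (autapomorphy; uninformative for grouping).
All ingroup taxa share the derived state '1' for VI; it defines the ingroup but does not resolve relationships within it.
Most parsimonious ingroup topology: ((W,(B,K)),(J,M)).
B and K share a more recent common ancestor with each other than either does with W, so W is the least closely related of the three.

W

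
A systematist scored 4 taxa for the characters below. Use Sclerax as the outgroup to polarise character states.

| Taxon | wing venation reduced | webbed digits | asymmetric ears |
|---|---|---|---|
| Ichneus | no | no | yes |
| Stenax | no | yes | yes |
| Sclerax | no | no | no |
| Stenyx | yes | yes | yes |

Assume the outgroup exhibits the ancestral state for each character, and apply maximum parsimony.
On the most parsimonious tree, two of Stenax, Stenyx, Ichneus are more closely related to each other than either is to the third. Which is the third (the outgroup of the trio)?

The outgroup has state 'no' for every character, so 'yes' is the derived state throughout.
wing venation reduced (derived state 'yes') is unique to Stenyx (autapomorphy; uninformative for grouping).
webbed digits: derived state 'yes' in Stenax and Stenyx only — synapomorphy for {Stenax, Stenyx}.
All ingroup taxa share the derived state 'yes' for asymmetric ears; it defines the ingroup but does not resolve relationships within it.
Most parsimonious ingroup topology: ((Stenax,Stenyx),Ichneus).
Stenyx and Stenax share a more recent common ancestor with each other than either does with Ichneus, so Ichneus is the least closely related of the three.

Ichneus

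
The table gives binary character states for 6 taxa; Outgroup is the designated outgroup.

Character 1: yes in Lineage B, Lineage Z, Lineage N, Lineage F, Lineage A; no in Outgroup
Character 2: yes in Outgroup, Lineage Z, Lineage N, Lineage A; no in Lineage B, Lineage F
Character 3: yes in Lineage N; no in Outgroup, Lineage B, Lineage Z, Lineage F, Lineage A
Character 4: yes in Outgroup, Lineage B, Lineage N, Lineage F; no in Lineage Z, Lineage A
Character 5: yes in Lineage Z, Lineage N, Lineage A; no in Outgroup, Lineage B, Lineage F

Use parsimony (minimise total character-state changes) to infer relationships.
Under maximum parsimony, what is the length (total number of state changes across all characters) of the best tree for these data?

Character polarity is set by the outgroup: the derived state is whichever differs from the outgroup's state, so for Character 2, Character 4 the derived state is 'no', and for the remaining characters it is 'yes'.
All ingroup taxa share the derived state 'yes' for Character 1; it defines the ingroup but does not resolve relationships within it.
Character 2 (derived state 'no') is shared by Lineage B and Lineage F — a synapomorphy uniting that clade.
Character 3 (derived state 'yes') is unique to Lineage N (autapomorphy; uninformative for grouping).
Character 4: derived state 'no' in Lineage A and Lineage Z only — synapomorphy for {Lineage A, Lineage Z}.
Character 5: derived state 'yes' in Lineage A, Lineage N, and Lineage Z only — synapomorphy for {Lineage A, Lineage N, Lineage Z}.
Most parsimonious ingroup topology: (((Lineage Z,Lineage A),Lineage N),(Lineage F,Lineage B)).
Changes per character on this tree: Character 1: 1; Character 2: 1; Character 3: 1; Character 4: 1; Character 5: 1.
Total = 5.

5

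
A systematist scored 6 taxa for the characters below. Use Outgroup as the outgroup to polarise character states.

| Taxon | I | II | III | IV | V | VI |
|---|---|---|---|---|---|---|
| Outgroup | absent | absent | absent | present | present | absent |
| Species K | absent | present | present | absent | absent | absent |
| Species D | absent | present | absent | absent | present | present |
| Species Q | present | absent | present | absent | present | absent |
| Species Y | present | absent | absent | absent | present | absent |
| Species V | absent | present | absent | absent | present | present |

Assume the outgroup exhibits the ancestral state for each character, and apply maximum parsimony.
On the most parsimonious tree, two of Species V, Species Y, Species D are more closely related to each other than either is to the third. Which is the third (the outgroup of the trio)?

Character polarity is set by the outgroup: the derived state is whichever differs from the outgroup's state, so for IV, V the derived state is 'absent', and for the remaining characters it is 'present'.
Only Species Q and Species Y show the derived state 'present' for I, supporting them as a clade.
Only Species D, Species K, and Species V show the derived state 'present' for II, supporting them as a clade.
III groups Species K and Species Q, which is incompatible with the clades supported by the remaining characters; treating it as convergent (homoplasy) costs fewer steps than any alternative tree.
All ingroup taxa share the derived state 'absent' for IV; it defines the ingroup but does not resolve relationships within it.
V: derived state 'absent' in Species K only — an autapomorphy, so it tells us nothing about relationships among taxa.
VI (derived state 'present') is shared by Species D and Species V — a synapomorphy uniting that clade.
Most parsimonious ingroup topology: ((Species K,(Species D,Species V)),(Species Q,Species Y)).
Species V and Species D share a more recent common ancestor with each other than either does with Species Y, so Species Y is the least closely related of the three.

Species Y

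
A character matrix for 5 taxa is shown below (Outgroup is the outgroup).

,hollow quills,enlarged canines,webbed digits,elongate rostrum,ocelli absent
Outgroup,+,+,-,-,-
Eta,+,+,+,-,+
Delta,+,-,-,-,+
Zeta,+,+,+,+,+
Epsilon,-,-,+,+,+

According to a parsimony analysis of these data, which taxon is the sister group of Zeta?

Character polarity is set by the outgroup: the derived state is whichever differs from the outgroup's state, so for hollow quills, enlarged canines the derived state is '-', and for the remaining characters it is '+'.
hollow quills: derived state '-' in Epsilon only — an autapomorphy, so it tells us nothing about relationships among taxa.
enlarged canines (state '-') occurs in Delta and Epsilon but conflicts with the nesting implied by the other characters — most parsimoniously interpreted as homoplasy.
webbed digits (derived state '+') is shared by Epsilon, Eta, and Zeta — a synapomorphy uniting that clade.
elongate rostrum: derived state '+' in Epsilon and Zeta only — synapomorphy for {Epsilon, Zeta}.
ocelli absent (derived state '+') is shared by all ingroup taxa — unites the whole ingroup.
Most parsimonious ingroup topology: ((Eta,(Zeta,Epsilon)),Delta).
Zeta and Epsilon form a cherry on this tree, so they are sister taxa.

Epsilon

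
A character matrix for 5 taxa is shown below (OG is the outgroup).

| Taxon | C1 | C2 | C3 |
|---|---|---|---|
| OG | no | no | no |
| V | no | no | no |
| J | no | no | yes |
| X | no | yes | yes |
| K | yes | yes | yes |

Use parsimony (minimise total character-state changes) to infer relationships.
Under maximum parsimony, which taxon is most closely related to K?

X

The outgroup has state 'no' for every character, so 'yes' is the derived state throughout.
C1: derived state 'yes' in K only — an autapomorphy, so it tells us nothing about relationships among taxa.
Only K and X show the derived state 'yes' for C2, supporting them as a clade.
Only J, K, and X show the derived state 'yes' for C3, supporting them as a clade.
Most parsimonious ingroup topology: (V,(J,(X,K))).
K and X form a cherry on this tree, so they are sister taxa.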